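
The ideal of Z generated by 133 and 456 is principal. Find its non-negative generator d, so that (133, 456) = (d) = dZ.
In the PID Z, (a, b) is generated by gcd(a, b). Compute gcd(456, 133) with the extended Euclidean algorithm, tracking rows (r, s, t) with s·456 + t·133 = r:
  row A: (456, 1, 0)   [1·456 + 0·133 = 456]
  row B: (133, 0, 1)   [0·456 + 1·133 = 133]
  456 = 3·133 + 57   → row C = row A − 3·row B = (57, 1, −3)   [check: 1·456 − 3·133 = 57]
  133 = 2·57 + 19   → row D = row B − 2·row C = (19, −2, 7)   [check: −2·456 + 7·133 = 19]
  57 = 3·19 + 0   → remainder 0, stop. gcd = 19 (last nonzero row D).
So gcd(133, 456) = 19, with Bézout identity −2·456 + 7·133 = 19. Containment (⊇): the Bézout identity exhibits 19 as an element of (133, 456), giving (19) ⊆ (133, 456). Containment (⊆): since 19 | 133 and 19 | 456 (133 = 19·7, 456 = 19·24), every Z-linear combination of 133 and 456 is divisible by 19, so (133, 456) ⊆ (19). Therefore (133, 456) = (19), d = 19.

Final answer: (133, 456) = (19); d = 19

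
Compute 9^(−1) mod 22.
9^(−1) ≡ 5 (mod 22)

Apply the extended Euclidean algorithm to (22, 9), tracking rows (r, s, t) with s·22 + t·9 = r. Each division r_prev = q·r_cur + r_new produces the new row as (previous row) − q·(current row):
  row A: (22, 1, 0)   [1·22 + 0·9 = 22]
  row B: (9, 0, 1)   [0·22 + 1·9 = 9]
  22 = 2·9 + 4   → row C = row A − 2·row B = (4, 1, −2)   [check: 1·22 − 2·9 = 4]
  9 = 2·4 + 1   → row D = row B − 2·row C = (1, −2, 5)   [check: −2·22 + 5·9 = 1]
  4 = 4·1 + 0   → remainder 0, stop. gcd = 1 (last nonzero row D).
The gcd is 1, so 9 is invertible mod 22. The last nonzero row gives −2·22 + 5·9 = 1, so t = 5. So 9^(−1) ≡ 5 (mod 22). Verify: 9 · 5 = 45 ≡ 1 (mod 22). ✓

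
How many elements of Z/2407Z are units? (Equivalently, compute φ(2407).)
Z/2407Z has φ(2407) = 2296 units

An element a ∈ Z/2407Z is a unit iff gcd(a, 2407) = 1, so the number of units is φ(2407). φ is multiplicative, with φ(p^e) = p^e − p^(e−1). Factorise 2407 = 29 · 83. Then
  φ(2407) = (29 − 1) · (83 − 1) = 28 · 82 = 2296.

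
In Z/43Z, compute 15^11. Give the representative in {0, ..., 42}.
Use repeated squaring. Binary(11) = 1011. Walk through the bits of the exponent 11 left-to-right: at each bit after the leading one, square the running value, then multiply by 15 if the bit is 1 (always reducing mod 43):
  bit 1 = 1 (leading): start with 15.
  bit 2 = 0: square 15^2 = 225 ≡ 10 (mod 43).
  bit 3 = 1: square 10^2 = 100 ≡ 14; bit is 1, so multiply 14·15 = 210 ≡ 38 (mod 43).
  bit 4 = 1: square 38^2 = 1444 ≡ 25; bit is 1, so multiply 25·15 = 375 ≡ 31 (mod 43).
Final value: 15^11 ≡ 31 (mod 43).

Final answer: 31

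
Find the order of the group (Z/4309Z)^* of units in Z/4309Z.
(Z/4309Z)^* consists of the classes a with gcd(a, 4309) = 1, so its order is φ(4309). φ is multiplicative, with φ(p^e) = p^e − p^(e−1). Factorise 4309 = 31 · 139. Then
  φ(4309) = (31 − 1) · (139 − 1) = 30 · 138 = 4140.
Thus |(Z/4309Z)^*| = 4140.

Final answer: |(Z/4309Z)^*| = 4140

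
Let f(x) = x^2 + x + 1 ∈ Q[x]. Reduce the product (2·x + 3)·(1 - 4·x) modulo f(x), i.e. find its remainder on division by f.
a · b ≡ 11 - 2·x (mod f(x))

First multiply in Q[x] without reducing: a · b = -8·x^2 - 10·x + 3. Now divide by f(x) = x^2 + x + 1, eliminating the leading term at each step:
  leading term -8·x^2: subtract (-8)·f(x) = -8·x^2 - 8·x - 8, leaving 11 - 2·x
The degree is now < 2, so this is the remainder. Hence a · b ≡ 11 - 2·x in Q[x]/(f).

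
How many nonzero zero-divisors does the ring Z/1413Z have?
Z/1413Z has 476 nonzero zero-divisors

In Z/1413Z each nonzero element is either a unit (gcd with 1413 is 1) or a zero-divisor (gcd > 1). The number of units is φ(1413): factorise 1413 = 3^2 · 157, so φ(1413) = (3^2 − 3^1) · (157 − 1) = 6 · 156 = 936. The nonzero elements number 1413 − 1 = 1412. Hence the nonzero zero-divisors number 1412 − 936 = 476.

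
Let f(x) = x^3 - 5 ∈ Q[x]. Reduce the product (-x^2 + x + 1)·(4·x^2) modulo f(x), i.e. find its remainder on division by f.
First multiply in Q[x] without reducing: a · b = -4·x^4 + 4·x^3 + 4·x^2. Now divide by f(x) = x^3 - 5, eliminating the leading term at each step:
  leading term -4·x^4: subtract (-4·x)·f(x) = -4·x^4 + 20·x, leaving 4·x^3 + 4·x^2 - 20·x
  leading term 4·x^3: subtract (4)·f(x) = 4·x^3 - 20, leaving 4·x^2 - 20·x + 20
The degree is now < 3, so this is the remainder. Hence a · b ≡ 4·x^2 - 20·x + 20 in Q[x]/(f).

Final answer: a · b ≡ 4·x^2 - 20·x + 20 (mod f(x))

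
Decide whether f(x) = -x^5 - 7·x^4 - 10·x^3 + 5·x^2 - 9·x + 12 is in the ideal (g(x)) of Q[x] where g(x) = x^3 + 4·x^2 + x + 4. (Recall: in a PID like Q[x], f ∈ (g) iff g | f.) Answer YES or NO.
In Q[x] the ideal (g) consists of all multiples of g, so f ∈ (g) iff g | f, i.e. iff the remainder of f on division by g is 0. Divide f by g (g is monic, so eliminate the leading term of the running remainder at each step):
  leading term -x^5: subtract (-x^2)·g(x) = -x^5 - 4·x^4 - x^3 - 4·x^2, leaving -3·x^4 - 9·x^3 + 9·x^2 - 9·x + 12
  leading term -3·x^4: subtract (-3·x)·g(x) = -3·x^4 - 12·x^3 - 3·x^2 - 12·x, leaving 3·x^3 + 12·x^2 + 3·x + 12
  leading term 3·x^3: subtract (3)·g(x) = 3·x^3 + 12·x^2 + 3·x + 12, leaving 0
The remainder is 0, so f(x) = g(x) · h(x) with h(x) = -x^2 - 3·x + 3. Hence g | f, i.e. f ∈ (g).

Final answer: YES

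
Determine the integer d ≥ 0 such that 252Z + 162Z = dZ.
In the PID Z, (a, b) is generated by gcd(a, b). Compute gcd(252, 162) with the extended Euclidean algorithm, tracking rows (r, s, t) with s·252 + t·162 = r:
  row A: (252, 1, 0)   [1·252 + 0·162 = 252]
  row B: (162, 0, 1)   [0·252 + 1·162 = 162]
  252 = 1·162 + 90   → row C = row A − 1·row B = (90, 1, −1)   [check: 1·252 − 1·162 = 90]
  162 = 1·90 + 72   → row D = row B − 1·row C = (72, −1, 2)   [check: −1·252 + 2·162 = 72]
  90 = 1·72 + 18   → row E = row C − 1·row D = (18, 2, −3)   [check: 2·252 − 3·162 = 18]
  72 = 4·18 + 0   → remainder 0, stop. gcd = 18 (last nonzero row E).
So gcd(252, 162) = 18, with Bézout identity 2·252 − 3·162 = 18. Containment (⊇): the Bézout identity exhibits 18 as an element of (252, 162), giving (18) ⊆ (252, 162). Containment (⊆): since 18 | 252 and 18 | 162 (252 = 18·14, 162 = 18·9), every Z-linear combination of 252 and 162 is divisible by 18, so (252, 162) ⊆ (18). Therefore (252, 162) = (18), d = 18.

Final answer: (252, 162) = (18); d = 18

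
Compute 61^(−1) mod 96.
Apply the extended Euclidean algorithm to (96, 61), tracking rows (r, s, t) with s·96 + t·61 = r. Each division r_prev = q·r_cur + r_new produces the new row as (previous row) − q·(current row):
  row A: (96, 1, 0)   [1·96 + 0·61 = 96]
  row B: (61, 0, 1)   [0·96 + 1·61 = 61]
  96 = 1·61 + 35   → row C = row A − 1·row B = (35, 1, −1)   [check: 1·96 − 1·61 = 35]
  61 = 1·35 + 26   → row D = row B − 1·row C = (26, −1, 2)   [check: −1·96 + 2·61 = 26]
  35 = 1·26 + 9   → row E = row C − 1·row D = (9, 2, −3)   [check: 2·96 − 3·61 = 9]
  26 = 2·9 + 8   → row F = row D − 2·row E = (8, −5, 8)   [check: −5·96 + 8·61 = 8]
  9 = 1·8 + 1   → row G = row E − 1·row F = (1, 7, −11)   [check: 7·96 − 11·61 = 1]
  8 = 8·1 + 0   → remainder 0, stop. gcd = 1 (last nonzero row G).
The gcd is 1, so 61 is invertible mod 96. The last nonzero row gives 7·96 − 11·61 = 1, so t = −11. So 61^(−1) ≡ −11 ≡ 85 (mod 96). Verify: 61 · 85 = 5185 ≡ 1 (mod 96). ✓

Final answer: 61^(−1) ≡ 85 (mod 96)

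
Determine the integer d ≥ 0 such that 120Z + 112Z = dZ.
In the PID Z, (a, b) is generated by gcd(a, b). Compute gcd(120, 112) with the extended Euclidean algorithm, tracking rows (r, s, t) with s·120 + t·112 = r:
  row A: (120, 1, 0)   [1·120 + 0·112 = 120]
  row B: (112, 0, 1)   [0·120 + 1·112 = 112]
  120 = 1·112 + 8   → row C = row A − 1·row B = (8, 1, −1)   [check: 1·120 − 1·112 = 8]
  112 = 14·8 + 0   → remainder 0, stop. gcd = 8 (last nonzero row C).
So gcd(120, 112) = 8, with Bézout identity 1·120 − 1·112 = 8. Containment (⊇): the Bézout identity exhibits 8 as an element of (120, 112), giving (8) ⊆ (120, 112). Containment (⊆): since 8 | 120 and 8 | 112 (120 = 8·15, 112 = 8·14), every Z-linear combination of 120 and 112 is divisible by 8, so (120, 112) ⊆ (8). Therefore (120, 112) = (8), d = 8.

Final answer: (120, 112) = (8); d = 8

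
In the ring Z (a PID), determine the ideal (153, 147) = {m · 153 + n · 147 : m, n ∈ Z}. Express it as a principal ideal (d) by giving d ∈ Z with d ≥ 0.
(153, 147) = (3); d = 3

In the PID Z, (a, b) is generated by gcd(a, b). Compute gcd(153, 147) with the extended Euclidean algorithm, tracking rows (r, s, t) with s·153 + t·147 = r:
  row A: (153, 1, 0)   [1·153 + 0·147 = 153]
  row B: (147, 0, 1)   [0·153 + 1·147 = 147]
  153 = 1·147 + 6   → row C = row A − 1·row B = (6, 1, −1)   [check: 1·153 − 1·147 = 6]
  147 = 24·6 + 3   → row D = row B − 24·row C = (3, −24, 25)   [check: −24·153 + 25·147 = 3]
  6 = 2·3 + 0   → remainder 0, stop. gcd = 3 (last nonzero row D).
So gcd(153, 147) = 3, with Bézout identity −24·153 + 25·147 = 3. Containment (⊇): the Bézout identity exhibits 3 as an element of (153, 147), giving (3) ⊆ (153, 147). Containment (⊆): since 3 | 153 and 3 | 147 (153 = 3·51, 147 = 3·49), every Z-linear combination of 153 and 147 is divisible by 3, so (153, 147) ⊆ (3). Therefore (153, 147) = (3), d = 3.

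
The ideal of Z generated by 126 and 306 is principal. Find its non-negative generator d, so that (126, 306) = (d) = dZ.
(126, 306) = (18); d = 18

In the PID Z, (a, b) is generated by gcd(a, b). Compute gcd(306, 126) with the extended Euclidean algorithm, tracking rows (r, s, t) with s·306 + t·126 = r:
  row A: (306, 1, 0)   [1·306 + 0·126 = 306]
  row B: (126, 0, 1)   [0·306 + 1·126 = 126]
  306 = 2·126 + 54   → row C = row A − 2·row B = (54, 1, −2)   [check: 1·306 − 2·126 = 54]
  126 = 2·54 + 18   → row D = row B − 2·row C = (18, −2, 5)   [check: −2·306 + 5·126 = 18]
  54 = 3·18 + 0   → remainder 0, stop. gcd = 18 (last nonzero row D).
So gcd(126, 306) = 18, with Bézout identity −2·306 + 5·126 = 18. Containment (⊇): the Bézout identity exhibits 18 as an element of (126, 306), giving (18) ⊆ (126, 306). Containment (⊆): since 18 | 126 and 18 | 306 (126 = 18·7, 306 = 18·17), every Z-linear combination of 126 and 306 is divisible by 18, so (126, 306) ⊆ (18). Therefore (126, 306) = (18), d = 18.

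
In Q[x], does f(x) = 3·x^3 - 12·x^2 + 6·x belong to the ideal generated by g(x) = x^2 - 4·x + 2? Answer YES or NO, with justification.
YES

In Q[x] the ideal (g) consists of all multiples of g, so f ∈ (g) iff g | f, i.e. iff the remainder of f on division by g is 0. Divide f by g (g is monic, so eliminate the leading term of the running remainder at each step):
  leading term 3·x^3: subtract (3·x)·g(x) = 3·x^3 - 12·x^2 + 6·x, leaving 0
The remainder is 0, so f(x) = g(x) · h(x) with h(x) = 3·x. Hence g | f, i.e. f ∈ (g).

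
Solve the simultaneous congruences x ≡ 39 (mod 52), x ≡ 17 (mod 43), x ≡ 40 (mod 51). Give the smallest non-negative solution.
x ≡ 95563 (mod 114036); the representative in [0, 114036) is 95563

The moduli 52, 43, 51 are pairwise coprime, so by the CRT there is a unique solution mod 52·43·51 = 114036.
Solve by successive substitution. Start with x ≡ 39 (mod 52).
  Combine with x ≡ 17 (mod 43): write x = 39 + 52·t and require 39 + 52·t ≡ 17 (mod 43), i.e. 52·t ≡ 17 − 39 ≡ 21 (mod 43). Since 52^(−1) ≡ 24 (mod 43) (52 ≡ 9 (mod 43)), t ≡ 24·21 ≡ 31 (mod 43). So x ≡ 39 + 52·31 = 1651 (mod 2236).
  Combine with x ≡ 40 (mod 51): write x = 1651 + 2236·t and require 1651 + 2236·t ≡ 40 (mod 51), i.e. 2236·t ≡ 40 − 1651 ≡ 21 (mod 51). Since 2236^(−1) ≡ 19 (mod 51) (2236 ≡ 43 (mod 51)), t ≡ 19·21 ≡ 42 (mod 51). So x ≡ 1651 + 2236·42 = 95563 (mod 114036).
Unique solution in [0, 114036): x = 95563.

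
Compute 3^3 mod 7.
6

Use repeated squaring. Binary(3) = 11. Walk through the bits of the exponent 3 left-to-right: at each bit after the leading one, square the running value, then multiply by 3 if the bit is 1 (always reducing mod 7):
  bit 1 = 1 (leading): start with 3.
  bit 2 = 1: square 3^2 = 9 ≡ 2; bit is 1, so multiply 2·3 = 6 (mod 7).
Final value: 3^3 ≡ 6 (mod 7).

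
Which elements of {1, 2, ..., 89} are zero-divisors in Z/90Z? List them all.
nonzero zero-divisors of Z/90Z = {2, 3, 4, 5, 6, 8, 9, 10, 12, 14, 15, 16, 18, 20, 21, 22, 24, 25, 26, 27, 28, 30, 32, 33, 34, 35, 36, 38, 39, 40, 42, 44, 45, 46, 48, 50, 51, 52, 54, 55, 56, 57, 58, 60, 62, 63, 64, 65, 66, 68, 69, 70, 72, 74, 75, 76, 78, 80, 81, 82, 84, 85, 86, 87, 88}

An element a ∈ Z/90Z (with a ≠ 0) is a zero-divisor iff gcd(a, 90) > 1 (because a is a unit precisely when gcd(a, n) = 1, and in Z/nZ every nonzero, non-unit element is a zero-divisor). Scan a = 1, ..., 89 and keep those with gcd(a, 90) > 1:
  gcd(2, 90) = 2, gcd(3, 90) = 3, gcd(4, 90) = 2, gcd(5, 90) = 5, gcd(6, 90) = 6, gcd(8, 90) = 2, gcd(9, 90) = 9, gcd(10, 90) = 10, gcd(12, 90) = 6, gcd(14, 90) = 2, gcd(15, 90) = 15, gcd(16, 90) = 2, gcd(18, 90) = 18, gcd(20, 90) = 10, gcd(21, 90) = 3, gcd(22, 90) = 2, gcd(24, 90) = 6, gcd(25, 90) = 5, gcd(26, 90) = 2, gcd(27, 90) = 9, gcd(28, 90) = 2, gcd(30, 90) = 30, gcd(32, 90) = 2, gcd(33, 90) = 3, gcd(34, 90) = 2, gcd(35, 90) = 5, gcd(36, 90) = 18, gcd(38, 90) = 2, gcd(39, 90) = 3, gcd(40, 90) = 10, gcd(42, 90) = 6, gcd(44, 90) = 2, gcd(45, 90) = 45, gcd(46, 90) = 2, gcd(48, 90) = 6, gcd(50, 90) = 10, gcd(51, 90) = 3, gcd(52, 90) = 2, gcd(54, 90) = 18, gcd(55, 90) = 5, gcd(56, 90) = 2, gcd(57, 90) = 3, gcd(58, 90) = 2, gcd(60, 90) = 30, gcd(62, 90) = 2, gcd(63, 90) = 9, gcd(64, 90) = 2, gcd(65, 90) = 5, gcd(66, 90) = 6, gcd(68, 90) = 2, gcd(69, 90) = 3, gcd(70, 90) = 10, gcd(72, 90) = 18, gcd(74, 90) = 2, gcd(75, 90) = 15, gcd(76, 90) = 2, gcd(78, 90) = 6, gcd(80, 90) = 10, gcd(81, 90) = 9, gcd(82, 90) = 2, gcd(84, 90) = 6, gcd(85, 90) = 5, gcd(86, 90) = 2, gcd(87, 90) = 3, gcd(88, 90) = 2.
All other a ∈ {1, ..., 89} have gcd(a, 90) = 1 and are units. So the nonzero zero-divisors are exactly the 65 values of a appearing in this scan.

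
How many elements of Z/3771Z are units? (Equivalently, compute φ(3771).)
An element a ∈ Z/3771Z is a unit iff gcd(a, 3771) = 1, so the number of units is φ(3771). φ is multiplicative, with φ(p^e) = p^e − p^(e−1). Factorise 3771 = 3^2 · 419. Then
  φ(3771) = (3^2 − 3^1) · (419 − 1) = 6 · 418 = 2508.

Final answer: Z/3771Z has φ(3771) = 2508 units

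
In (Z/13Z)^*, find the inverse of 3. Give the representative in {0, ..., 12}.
Apply the extended Euclidean algorithm to (13, 3), tracking rows (r, s, t) with s·13 + t·3 = r. Each division r_prev = q·r_cur + r_new produces the new row as (previous row) − q·(current row):
  row A: (13, 1, 0)   [1·13 + 0·3 = 13]
  row B: (3, 0, 1)   [0·13 + 1·3 = 3]
  13 = 4·3 + 1   → row C = row A − 4·row B = (1, 1, −4)   [check: 1·13 − 4·3 = 1]
  3 = 3·1 + 0   → remainder 0, stop. gcd = 1 (last nonzero row C).
The gcd is 1, so 3 is invertible mod 13. The last nonzero row gives 1·13 − 4·3 = 1, so t = −4. So 3^(−1) ≡ −4 ≡ 9 (mod 13). Verify: 3 · 9 = 27 ≡ 1 (mod 13). ✓

Final answer: 3^(−1) ≡ 9 (mod 13)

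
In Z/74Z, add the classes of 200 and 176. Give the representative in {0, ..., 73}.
6

Reduce the summands first: 200 ≡ 52, 176 ≡ 28 (mod 74), so 200 + 176 ≡ 52 + 28 (mod 74). 52 + 28 = 80; 80 = 1·74 + 6, so (200 + 176) mod 74 = 6.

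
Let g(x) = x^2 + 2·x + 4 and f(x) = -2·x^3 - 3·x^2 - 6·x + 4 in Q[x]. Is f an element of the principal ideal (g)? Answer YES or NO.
YES

In Q[x] the ideal (g) consists of all multiples of g, so f ∈ (g) iff g | f, i.e. iff the remainder of f on division by g is 0. Divide f by g (g is monic, so eliminate the leading term of the running remainder at each step):
  leading term -2·x^3: subtract (-2·x)·g(x) = -2·x^3 - 4·x^2 - 8·x, leaving x^2 + 2·x + 4
  leading term x^2: subtract (1)·g(x) = x^2 + 2·x + 4, leaving 0
The remainder is 0, so f(x) = g(x) · h(x) with h(x) = 1 - 2·x. Hence g | f, i.e. f ∈ (g).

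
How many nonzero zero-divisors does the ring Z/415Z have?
In Z/415Z each nonzero element is either a unit (gcd with 415 is 1) or a zero-divisor (gcd > 1). The number of units is φ(415): factorise 415 = 5 · 83, so φ(415) = (5 − 1) · (83 − 1) = 4 · 82 = 328. The nonzero elements number 415 − 1 = 414. Hence the nonzero zero-divisors number 414 − 328 = 86.

Final answer: Z/415Z has 86 nonzero zero-divisors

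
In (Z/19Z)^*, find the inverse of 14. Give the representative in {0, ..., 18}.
14^(−1) ≡ 15 (mod 19)

Apply the extended Euclidean algorithm to (19, 14), tracking rows (r, s, t) with s·19 + t·14 = r. Each division r_prev = q·r_cur + r_new produces the new row as (previous row) − q·(current row):
  row A: (19, 1, 0)   [1·19 + 0·14 = 19]
  row B: (14, 0, 1)   [0·19 + 1·14 = 14]
  19 = 1·14 + 5   → row C = row A − 1·row B = (5, 1, −1)   [check: 1·19 − 1·14 = 5]
  14 = 2·5 + 4   → row D = row B − 2·row C = (4, −2, 3)   [check: −2·19 + 3·14 = 4]
  5 = 1·4 + 1   → row E = row C − 1·row D = (1, 3, −4)   [check: 3·19 − 4·14 = 1]
  4 = 4·1 + 0   → remainder 0, stop. gcd = 1 (last nonzero row E).
The gcd is 1, so 14 is invertible mod 19. The last nonzero row gives 3·19 − 4·14 = 1, so t = −4. So 14^(−1) ≡ −4 ≡ 15 (mod 19). Verify: 14 · 15 = 210 ≡ 1 (mod 19). ✓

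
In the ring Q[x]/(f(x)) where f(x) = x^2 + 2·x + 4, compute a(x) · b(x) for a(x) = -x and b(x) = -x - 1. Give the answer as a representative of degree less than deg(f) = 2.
a · b ≡ -x - 4 (mod f(x))

First multiply in Q[x] without reducing: a · b = x^2 + x. Now divide by f(x) = x^2 + 2·x + 4, eliminating the leading term at each step:
  leading term x^2: subtract (1)·f(x) = x^2 + 2·x + 4, leaving -x - 4
The degree is now < 2, so this is the remainder. Hence a · b ≡ -x - 4 in Q[x]/(f).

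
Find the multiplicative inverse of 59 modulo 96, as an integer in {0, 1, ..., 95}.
59^(−1) ≡ 83 (mod 96)

Apply the extended Euclidean algorithm to (96, 59), tracking rows (r, s, t) with s·96 + t·59 = r. Each division r_prev = q·r_cur + r_new produces the new row as (previous row) − q·(current row):
  row A: (96, 1, 0)   [1·96 + 0·59 = 96]
  row B: (59, 0, 1)   [0·96 + 1·59 = 59]
  96 = 1·59 + 37   → row C = row A − 1·row B = (37, 1, −1)   [check: 1·96 − 1·59 = 37]
  59 = 1·37 + 22   → row D = row B − 1·row C = (22, −1, 2)   [check: −1·96 + 2·59 = 22]
  37 = 1·22 + 15   → row E = row C − 1·row D = (15, 2, −3)   [check: 2·96 − 3·59 = 15]
  22 = 1·15 + 7   → row F = row D − 1·row E = (7, −3, 5)   [check: −3·96 + 5·59 = 7]
  15 = 2·7 + 1   → row G = row E − 2·row F = (1, 8, −13)   [check: 8·96 − 13·59 = 1]
  7 = 7·1 + 0   → remainder 0, stop. gcd = 1 (last nonzero row G).
The gcd is 1, so 59 is invertible mod 96. The last nonzero row gives 8·96 − 13·59 = 1, so t = −13. So 59^(−1) ≡ −13 ≡ 83 (mod 96). Verify: 59 · 83 = 4897 ≡ 1 (mod 96). ✓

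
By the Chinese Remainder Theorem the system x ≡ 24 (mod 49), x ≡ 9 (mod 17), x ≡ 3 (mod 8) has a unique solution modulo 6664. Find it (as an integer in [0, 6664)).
x ≡ 3307 (mod 6664); the representative in [0, 6664) is 3307

The moduli 49, 17, 8 are pairwise coprime, so by the CRT there is a unique solution mod 49·17·8 = 6664.
Solve by successive substitution. Start with x ≡ 24 (mod 49).
  Combine with x ≡ 9 (mod 17): write x = 24 + 49·t and require 24 + 49·t ≡ 9 (mod 17), i.e. 49·t ≡ 9 − 24 ≡ 2 (mod 17). Since 49^(−1) ≡ 8 (mod 17) (49 ≡ 15 (mod 17)), t ≡ 8·2 ≡ 16 (mod 17). So x ≡ 24 + 49·16 = 808 (mod 833).
  Combine with x ≡ 3 (mod 8): write x = 808 + 833·t and require 808 + 833·t ≡ 3 (mod 8), i.e. 833·t ≡ 3 − 808 ≡ 3 (mod 8). Since 833^(−1) ≡ 1 (mod 8) (833 ≡ 1 (mod 8)), t ≡ 1·3 ≡ 3 (mod 8). So x ≡ 808 + 833·3 = 3307 (mod 6664).
Unique solution in [0, 6664): x = 3307.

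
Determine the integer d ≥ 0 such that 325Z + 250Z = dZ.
In the PID Z, (a, b) is generated by gcd(a, b). Compute gcd(325, 250) with the extended Euclidean algorithm, tracking rows (r, s, t) with s·325 + t·250 = r:
  row A: (325, 1, 0)   [1·325 + 0·250 = 325]
  row B: (250, 0, 1)   [0·325 + 1·250 = 250]
  325 = 1·250 + 75   → row C = row A − 1·row B = (75, 1, −1)   [check: 1·325 − 1·250 = 75]
  250 = 3·75 + 25   → row D = row B − 3·row C = (25, −3, 4)   [check: −3·325 + 4·250 = 25]
  75 = 3·25 + 0   → remainder 0, stop. gcd = 25 (last nonzero row D).
So gcd(325, 250) = 25, with Bézout identity −3·325 + 4·250 = 25. Containment (⊇): the Bézout identity exhibits 25 as an element of (325, 250), giving (25) ⊆ (325, 250). Containment (⊆): since 25 | 325 and 25 | 250 (325 = 25·13, 250 = 25·10), every Z-linear combination of 325 and 250 is divisible by 25, so (325, 250) ⊆ (25). Therefore (325, 250) = (25), d = 25.

Final answer: (325, 250) = (25); d = 25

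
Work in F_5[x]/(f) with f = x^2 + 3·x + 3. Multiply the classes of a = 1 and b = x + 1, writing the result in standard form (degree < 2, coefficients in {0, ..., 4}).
a · b ≡ x + 1 (mod f(x))

Multiply as integer polynomials: a · b = x + 1. Reducing coefficients mod 5: a · b ≡ x + 1. This already has degree < 2, so no reduction by f is needed. Hence a · b ≡ x + 1 in F_5[x]/(f).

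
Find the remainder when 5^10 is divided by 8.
1

Use repeated squaring. Binary(10) = 1010. Walk through the bits of the exponent 10 left-to-right: at each bit after the leading one, square the running value, then multiply by 5 if the bit is 1 (always reducing mod 8):
  bit 1 = 1 (leading): start with 5.
  bit 2 = 0: square 5^2 = 25 ≡ 1 (mod 8).
  bit 3 = 1: square 1^2 = 1; bit is 1, so multiply 1·5 = 5 (mod 8).
  bit 4 = 0: square 5^2 = 25 ≡ 1 (mod 8).
Final value: 5^10 ≡ 1 (mod 8).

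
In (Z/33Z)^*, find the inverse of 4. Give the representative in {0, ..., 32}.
4^(−1) ≡ 25 (mod 33)

Apply the extended Euclidean algorithm to (33, 4), tracking rows (r, s, t) with s·33 + t·4 = r. Each division r_prev = q·r_cur + r_new produces the new row as (previous row) − q·(current row):
  row A: (33, 1, 0)   [1·33 + 0·4 = 33]
  row B: (4, 0, 1)   [0·33 + 1·4 = 4]
  33 = 8·4 + 1   → row C = row A − 8·row B = (1, 1, −8)   [check: 1·33 − 8·4 = 1]
  4 = 4·1 + 0   → remainder 0, stop. gcd = 1 (last nonzero row C).
The gcd is 1, so 4 is invertible mod 33. The last nonzero row gives 1·33 − 8·4 = 1, so t = −8. So 4^(−1) ≡ −8 ≡ 25 (mod 33). Verify: 4 · 25 = 100 ≡ 1 (mod 33). ✓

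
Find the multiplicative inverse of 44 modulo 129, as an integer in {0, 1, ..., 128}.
Apply the extended Euclidean algorithm to (129, 44), tracking rows (r, s, t) with s·129 + t·44 = r. Each division r_prev = q·r_cur + r_new produces the new row as (previous row) − q·(current row):
  row A: (129, 1, 0)   [1·129 + 0·44 = 129]
  row B: (44, 0, 1)   [0·129 + 1·44 = 44]
  129 = 2·44 + 41   → row C = row A − 2·row B = (41, 1, −2)   [check: 1·129 − 2·44 = 41]
  44 = 1·41 + 3   → row D = row B − 1·row C = (3, −1, 3)   [check: −1·129 + 3·44 = 3]
  41 = 13·3 + 2   → row E = row C − 13·row D = (2, 14, −41)   [check: 14·129 − 41·44 = 2]
  3 = 1·2 + 1   → row F = row D − 1·row E = (1, −15, 44)   [check: −15·129 + 44·44 = 1]
  2 = 2·1 + 0   → remainder 0, stop. gcd = 1 (last nonzero row F).
The gcd is 1, so 44 is invertible mod 129. The last nonzero row gives −15·129 + 44·44 = 1, so t = 44. So 44^(−1) ≡ 44 (mod 129). Verify: 44 · 44 = 1936 ≡ 1 (mod 129). ✓

Final answer: 44^(−1) ≡ 44 (mod 129)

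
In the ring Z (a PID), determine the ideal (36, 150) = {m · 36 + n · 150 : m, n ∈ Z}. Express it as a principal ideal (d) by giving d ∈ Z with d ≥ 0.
In the PID Z, (a, b) is generated by gcd(a, b). Compute gcd(150, 36) with the extended Euclidean algorithm, tracking rows (r, s, t) with s·150 + t·36 = r:
  row A: (150, 1, 0)   [1·150 + 0·36 = 150]
  row B: (36, 0, 1)   [0·150 + 1·36 = 36]
  150 = 4·36 + 6   → row C = row A − 4·row B = (6, 1, −4)   [check: 1·150 − 4·36 = 6]
  36 = 6·6 + 0   → remainder 0, stop. gcd = 6 (last nonzero row C).
So gcd(36, 150) = 6, with Bézout identity 1·150 − 4·36 = 6. Containment (⊇): the Bézout identity exhibits 6 as an element of (36, 150), giving (6) ⊆ (36, 150). Containment (⊆): since 6 | 36 and 6 | 150 (36 = 6·6, 150 = 6·25), every Z-linear combination of 36 and 150 is divisible by 6, so (36, 150) ⊆ (6). Therefore (36, 150) = (6), d = 6.

Final answer: (36, 150) = (6); d = 6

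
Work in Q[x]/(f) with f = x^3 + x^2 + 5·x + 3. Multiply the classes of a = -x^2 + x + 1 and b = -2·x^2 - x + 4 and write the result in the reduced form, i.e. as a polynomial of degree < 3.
First multiply in Q[x] without reducing: a · b = 2·x^4 - x^3 - 7·x^2 + 3·x + 4. Now divide by f(x) = x^3 + x^2 + 5·x + 3, eliminating the leading term at each step:
  leading term 2·x^4: subtract (2·x)·f(x) = 2·x^4 + 2·x^3 + 10·x^2 + 6·x, leaving -3·x^3 - 17·x^2 - 3·x + 4
  leading term -3·x^3: subtract (-3)·f(x) = -3·x^3 - 3·x^2 - 15·x - 9, leaving -14·x^2 + 12·x + 13
The degree is now < 3, so this is the remainder. Hence a · b ≡ -14·x^2 + 12·x + 13 in Q[x]/(f).

Final answer: a · b ≡ -14·x^2 + 12·x + 13 (mod f(x))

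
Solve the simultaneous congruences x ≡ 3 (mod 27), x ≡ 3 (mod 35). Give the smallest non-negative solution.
The moduli 27, 35 are pairwise coprime, so by the CRT there is a unique solution mod 27·35 = 945.
Solve by successive substitution. Start with x ≡ 3 (mod 27).
  Combine with x ≡ 3 (mod 35): write x = 3 + 27·t and require 3 + 27·t ≡ 3 (mod 35), i.e. 27·t ≡ 3 − 3 ≡ 0 (mod 35). Since 27^(−1) ≡ 13 (mod 35), t ≡ 13·0 ≡ 0 (mod 35). So x ≡ 3 + 27·0 = 3 (mod 945).
Unique solution in [0, 945): x = 3.

Final answer: x ≡ 3 (mod 945); the representative in [0, 945) is 3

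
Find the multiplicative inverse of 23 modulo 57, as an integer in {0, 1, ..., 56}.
23^(−1) ≡ 5 (mod 57)

Apply the extended Euclidean algorithm to (57, 23), tracking rows (r, s, t) with s·57 + t·23 = r. Each division r_prev = q·r_cur + r_new produces the new row as (previous row) − q·(current row):
  row A: (57, 1, 0)   [1·57 + 0·23 = 57]
  row B: (23, 0, 1)   [0·57 + 1·23 = 23]
  57 = 2·23 + 11   → row C = row A − 2·row B = (11, 1, −2)   [check: 1·57 − 2·23 = 11]
  23 = 2·11 + 1   → row D = row B − 2·row C = (1, −2, 5)   [check: −2·57 + 5·23 = 1]
  11 = 11·1 + 0   → remainder 0, stop. gcd = 1 (last nonzero row D).
The gcd is 1, so 23 is invertible mod 57. The last nonzero row gives −2·57 + 5·23 = 1, so t = 5. So 23^(−1) ≡ 5 (mod 57). Verify: 23 · 5 = 115 ≡ 1 (mod 57). ✓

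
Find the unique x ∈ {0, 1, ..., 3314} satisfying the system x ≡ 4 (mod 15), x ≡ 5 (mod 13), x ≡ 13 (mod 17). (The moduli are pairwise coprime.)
The moduli 15, 13, 17 are pairwise coprime, so by the CRT there is a unique solution mod 15·13·17 = 3315.
Solve by successive substitution. Start with x ≡ 4 (mod 15).
  Combine with x ≡ 5 (mod 13): write x = 4 + 15·t and require 4 + 15·t ≡ 5 (mod 13), i.e. 15·t ≡ 5 − 4 ≡ 1 (mod 13). Since 15^(−1) ≡ 7 (mod 13) (15 ≡ 2 (mod 13)), t ≡ 7·1 ≡ 7 (mod 13). So x ≡ 4 + 15·7 = 109 (mod 195).
  Combine with x ≡ 13 (mod 17): write x = 109 + 195·t and require 109 + 195·t ≡ 13 (mod 17), i.e. 195·t ≡ 13 − 109 ≡ 6 (mod 17). Since 195^(−1) ≡ 15 (mod 17) (195 ≡ 8 (mod 17)), t ≡ 15·6 ≡ 5 (mod 17). So x ≡ 109 + 195·5 = 1084 (mod 3315).
Unique solution in [0, 3315): x = 1084.

Final answer: x ≡ 1084 (mod 3315); the representative in [0, 3315) is 1084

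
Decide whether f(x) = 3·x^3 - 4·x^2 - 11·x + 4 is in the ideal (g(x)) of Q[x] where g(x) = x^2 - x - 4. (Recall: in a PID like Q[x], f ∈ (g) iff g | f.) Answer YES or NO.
In Q[x] the ideal (g) consists of all multiples of g, so f ∈ (g) iff g | f, i.e. iff the remainder of f on division by g is 0. Divide f by g (g is monic, so eliminate the leading term of the running remainder at each step):
  leading term 3·x^3: subtract (3·x)·g(x) = 3·x^3 - 3·x^2 - 12·x, leaving -x^2 + x + 4
  leading term -x^2: subtract (-1)·g(x) = -x^2 + x + 4, leaving 0
The remainder is 0, so f(x) = g(x) · h(x) with h(x) = 3·x - 1. Hence g | f, i.e. f ∈ (g).

Final answer: YES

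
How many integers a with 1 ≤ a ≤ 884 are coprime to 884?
384

The number of a ∈ {1, ..., 884} with gcd(a, 884) = 1 is by definition Euler's totient φ(884). φ is multiplicative, with φ(p^e) = p^e − p^(e−1). Factorise 884 = 2^2 · 13 · 17. Then
  φ(884) = (2^2 − 2^1) · (13 − 1) · (17 − 1) = 2 · 12 · 16 = 384.
So there are 384 such integers.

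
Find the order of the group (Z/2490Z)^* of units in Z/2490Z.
|(Z/2490Z)^*| = 656

(Z/2490Z)^* consists of the classes a with gcd(a, 2490) = 1, so its order is φ(2490). φ is multiplicative, with φ(p^e) = p^e − p^(e−1). Factorise 2490 = 2 · 3 · 5 · 83. Then
  φ(2490) = (2 − 1) · (3 − 1) · (5 − 1) · (83 − 1) = 1 · 2 · 4 · 82 = 656.
Thus |(Z/2490Z)^*| = 656.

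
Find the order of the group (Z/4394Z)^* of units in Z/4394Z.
|(Z/4394Z)^*| = 2028

(Z/4394Z)^* consists of the classes a with gcd(a, 4394) = 1, so its order is φ(4394). φ is multiplicative, with φ(p^e) = p^e − p^(e−1). Factorise 4394 = 2 · 13^3. Then
  φ(4394) = (2 − 1) · (13^3 − 13^2) = 1 · 2028 = 2028.
Thus |(Z/4394Z)^*| = 2028.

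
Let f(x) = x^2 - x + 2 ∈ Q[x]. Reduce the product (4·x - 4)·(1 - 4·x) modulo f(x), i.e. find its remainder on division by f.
a · b ≡ 4·x + 28 (mod f(x))

First multiply in Q[x] without reducing: a · b = -16·x^2 + 20·x - 4. Now divide by f(x) = x^2 - x + 2, eliminating the leading term at each step:
  leading term -16·x^2: subtract (-16)·f(x) = -16·x^2 + 16·x - 32, leaving 4·x + 28
The degree is now < 2, so this is the remainder. Hence a · b ≡ 4·x + 28 in Q[x]/(f).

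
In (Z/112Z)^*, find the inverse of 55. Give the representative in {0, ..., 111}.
Apply the extended Euclidean algorithm to (112, 55), tracking rows (r, s, t) with s·112 + t·55 = r. Each division r_prev = q·r_cur + r_new produces the new row as (previous row) − q·(current row):
  row A: (112, 1, 0)   [1·112 + 0·55 = 112]
  row B: (55, 0, 1)   [0·112 + 1·55 = 55]
  112 = 2·55 + 2   → row C = row A − 2·row B = (2, 1, −2)   [check: 1·112 − 2·55 = 2]
  55 = 27·2 + 1   → row D = row B − 27·row C = (1, −27, 55)   [check: −27·112 + 55·55 = 1]
  2 = 2·1 + 0   → remainder 0, stop. gcd = 1 (last nonzero row D).
The gcd is 1, so 55 is invertible mod 112. The last nonzero row gives −27·112 + 55·55 = 1, so t = 55. So 55^(−1) ≡ 55 (mod 112). Verify: 55 · 55 = 3025 ≡ 1 (mod 112). ✓

Final answer: 55^(−1) ≡ 55 (mod 112)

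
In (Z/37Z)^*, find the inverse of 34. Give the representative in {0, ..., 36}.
Apply the extended Euclidean algorithm to (37, 34), tracking rows (r, s, t) with s·37 + t·34 = r. Each division r_prev = q·r_cur + r_new produces the new row as (previous row) − q·(current row):
  row A: (37, 1, 0)   [1·37 + 0·34 = 37]
  row B: (34, 0, 1)   [0·37 + 1·34 = 34]
  37 = 1·34 + 3   → row C = row A − 1·row B = (3, 1, −1)   [check: 1·37 − 1·34 = 3]
  34 = 11·3 + 1   → row D = row B − 11·row C = (1, −11, 12)   [check: −11·37 + 12·34 = 1]
  3 = 3·1 + 0   → remainder 0, stop. gcd = 1 (last nonzero row D).
The gcd is 1, so 34 is invertible mod 37. The last nonzero row gives −11·37 + 12·34 = 1, so t = 12. So 34^(−1) ≡ 12 (mod 37). Verify: 34 · 12 = 408 ≡ 1 (mod 37). ✓

Final answer: 34^(−1) ≡ 12 (mod 37)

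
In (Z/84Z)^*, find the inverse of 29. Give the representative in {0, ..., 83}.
Apply the extended Euclidean algorithm to (84, 29), tracking rows (r, s, t) with s·84 + t·29 = r. Each division r_prev = q·r_cur + r_new produces the new row as (previous row) − q·(current row):
  row A: (84, 1, 0)   [1·84 + 0·29 = 84]
  row B: (29, 0, 1)   [0·84 + 1·29 = 29]
  84 = 2·29 + 26   → row C = row A − 2·row B = (26, 1, −2)   [check: 1·84 − 2·29 = 26]
  29 = 1·26 + 3   → row D = row B − 1·row C = (3, −1, 3)   [check: −1·84 + 3·29 = 3]
  26 = 8·3 + 2   → row E = row C − 8·row D = (2, 9, −26)   [check: 9·84 − 26·29 = 2]
  3 = 1·2 + 1   → row F = row D − 1·row E = (1, −10, 29)   [check: −10·84 + 29·29 = 1]
  2 = 2·1 + 0   → remainder 0, stop. gcd = 1 (last nonzero row F).
The gcd is 1, so 29 is invertible mod 84. The last nonzero row gives −10·84 + 29·29 = 1, so t = 29. So 29^(−1) ≡ 29 (mod 84). Verify: 29 · 29 = 841 ≡ 1 (mod 84). ✓

Final answer: 29^(−1) ≡ 29 (mod 84)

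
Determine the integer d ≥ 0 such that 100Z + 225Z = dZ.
(100, 225) = (25); d = 25

In the PID Z, (a, b) is generated by gcd(a, b). Compute gcd(225, 100) with the extended Euclidean algorithm, tracking rows (r, s, t) with s·225 + t·100 = r:
  row A: (225, 1, 0)   [1·225 + 0·100 = 225]
  row B: (100, 0, 1)   [0·225 + 1·100 = 100]
  225 = 2·100 + 25   → row C = row A − 2·row B = (25, 1, −2)   [check: 1·225 − 2·100 = 25]
  100 = 4·25 + 0   → remainder 0, stop. gcd = 25 (last nonzero row C).
So gcd(100, 225) = 25, with Bézout identity 1·225 − 2·100 = 25. Containment (⊇): the Bézout identity exhibits 25 as an element of (100, 225), giving (25) ⊆ (100, 225). Containment (⊆): since 25 | 100 and 25 | 225 (100 = 25·4, 225 = 25·9), every Z-linear combination of 100 and 225 is divisible by 25, so (100, 225) ⊆ (25). Therefore (100, 225) = (25), d = 25.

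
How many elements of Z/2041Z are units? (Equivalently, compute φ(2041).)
An element a ∈ Z/2041Z is a unit iff gcd(a, 2041) = 1, so the number of units is φ(2041). φ is multiplicative, with φ(p^e) = p^e − p^(e−1). Factorise 2041 = 13 · 157. Then
  φ(2041) = (13 − 1) · (157 − 1) = 12 · 156 = 1872.

Final answer: Z/2041Z has φ(2041) = 1872 units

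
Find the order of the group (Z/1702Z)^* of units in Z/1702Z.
|(Z/1702Z)^*| = 792

(Z/1702Z)^* consists of the classes a with gcd(a, 1702) = 1, so its order is φ(1702). φ is multiplicative, with φ(p^e) = p^e − p^(e−1). Factorise 1702 = 2 · 23 · 37. Then
  φ(1702) = (2 − 1) · (23 − 1) · (37 − 1) = 1 · 22 · 36 = 792.
Thus |(Z/1702Z)^*| = 792.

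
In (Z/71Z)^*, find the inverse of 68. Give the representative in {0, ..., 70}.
Apply the extended Euclidean algorithm to (71, 68), tracking rows (r, s, t) with s·71 + t·68 = r. Each division r_prev = q·r_cur + r_new produces the new row as (previous row) − q·(current row):
  row A: (71, 1, 0)   [1·71 + 0·68 = 71]
  row B: (68, 0, 1)   [0·71 + 1·68 = 68]
  71 = 1·68 + 3   → row C = row A − 1·row B = (3, 1, −1)   [check: 1·71 − 1·68 = 3]
  68 = 22·3 + 2   → row D = row B − 22·row C = (2, −22, 23)   [check: −22·71 + 23·68 = 2]
  3 = 1·2 + 1   → row E = row C − 1·row D = (1, 23, −24)   [check: 23·71 − 24·68 = 1]
  2 = 2·1 + 0   → remainder 0, stop. gcd = 1 (last nonzero row E).
The gcd is 1, so 68 is invertible mod 71. The last nonzero row gives 23·71 − 24·68 = 1, so t = −24. So 68^(−1) ≡ −24 ≡ 47 (mod 71). Verify: 68 · 47 = 3196 ≡ 1 (mod 71). ✓

Final answer: 68^(−1) ≡ 47 (mod 71)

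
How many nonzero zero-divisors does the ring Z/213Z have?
In Z/213Z each nonzero element is either a unit (gcd with 213 is 1) or a zero-divisor (gcd > 1). The number of units is φ(213): factorise 213 = 3 · 71, so φ(213) = (3 − 1) · (71 − 1) = 2 · 70 = 140. The nonzero elements number 213 − 1 = 212. Hence the nonzero zero-divisors number 212 − 140 = 72.

Final answer: Z/213Z has 72 nonzero zero-divisors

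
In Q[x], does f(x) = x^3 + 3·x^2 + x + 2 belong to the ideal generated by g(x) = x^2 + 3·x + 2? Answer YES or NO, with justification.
NO

In Q[x] the ideal (g) consists of all multiples of g, so f ∈ (g) iff g | f, i.e. iff the remainder of f on division by g is 0. Divide f by g (g is monic, so eliminate the leading term of the running remainder at each step):
  leading term x^3: subtract (x)·g(x) = x^3 + 3·x^2 + 2·x, leaving 2 - x
The remainder r(x) = 2 - x ≠ 0 (and deg r < deg g), so g ∤ f, i.e. f ∉ (g).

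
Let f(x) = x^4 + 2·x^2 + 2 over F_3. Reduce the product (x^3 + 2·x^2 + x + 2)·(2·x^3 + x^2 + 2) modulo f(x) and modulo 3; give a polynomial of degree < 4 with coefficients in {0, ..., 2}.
a · b ≡ 2·x^2 + x + 1 (mod f(x))

Multiply as integer polynomials: a · b = 2·x^6 + 5·x^5 + 4·x^4 + 7·x^3 + 6·x^2 + 2·x + 4. Reducing coefficients mod 3: a · b ≡ 2·x^6 + 2·x^5 + x^4 + x^3 + 2·x + 1. Now divide by f(x) = x^4 + 2·x^2 + 2 in F_3[x], eliminating the leading term at each step:
  leading term 2·x^6: subtract (2·x^2)·f(x) = 2·x^6 + x^4 + x^2, leaving 2·x^5 + x^3 + 2·x^2 + 2·x + 1 (coefficients mod 3)
  leading term 2·x^5: subtract (2·x)·f(x) = 2·x^5 + x^3 + x, leaving 2·x^2 + x + 1 (coefficients mod 3)
The degree is now < 4, so this is the remainder. Hence a · b ≡ 2·x^2 + x + 1 in F_3[x]/(f).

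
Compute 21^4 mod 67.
47

Use repeated squaring. Binary(4) = 100. Walk through the bits of the exponent 4 left-to-right: at each bit after the leading one, square the running value, then multiply by 21 if the bit is 1 (always reducing mod 67):
  bit 1 = 1 (leading): start with 21.
  bit 2 = 0: square 21^2 = 441 ≡ 39 (mod 67).
  bit 3 = 0: square 39^2 = 1521 ≡ 47 (mod 67).
Final value: 21^4 ≡ 47 (mod 67).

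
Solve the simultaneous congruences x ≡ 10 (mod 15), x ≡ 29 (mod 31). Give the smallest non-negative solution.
x ≡ 370 (mod 465); the representative in [0, 465) is 370

The moduli 15, 31 are pairwise coprime, so by the CRT there is a unique solution mod 15·31 = 465.
Solve by successive substitution. Start with x ≡ 10 (mod 15).
  Combine with x ≡ 29 (mod 31): write x = 10 + 15·t and require 10 + 15·t ≡ 29 (mod 31), i.e. 15·t ≡ 29 − 10 ≡ 19 (mod 31). Since 15^(−1) ≡ 29 (mod 31), t ≡ 29·19 ≡ 24 (mod 31). So x ≡ 10 + 15·24 = 370 (mod 465).
Unique solution in [0, 465): x = 370.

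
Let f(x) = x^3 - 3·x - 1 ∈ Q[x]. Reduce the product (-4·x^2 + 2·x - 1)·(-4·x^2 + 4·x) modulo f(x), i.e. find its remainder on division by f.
a · b ≡ 60·x^2 - 60·x - 24 (mod f(x))

First multiply in Q[x] without reducing: a · b = 16·x^4 - 24·x^3 + 12·x^2 - 4·x. Now divide by f(x) = x^3 - 3·x - 1, eliminating the leading term at each step:
  leading term 16·x^4: subtract (16·x)·f(x) = 16·x^4 - 48·x^2 - 16·x, leaving -24·x^3 + 60·x^2 + 12·x
  leading term -24·x^3: subtract (-24)·f(x) = -24·x^3 + 72·x + 24, leaving 60·x^2 - 60·x - 24
The degree is now < 3, so this is the remainder. Hence a · b ≡ 60·x^2 - 60·x - 24 in Q[x]/(f).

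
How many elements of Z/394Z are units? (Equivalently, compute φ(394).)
An element a ∈ Z/394Z is a unit iff gcd(a, 394) = 1, so the number of units is φ(394). φ is multiplicative, with φ(p^e) = p^e − p^(e−1). Factorise 394 = 2 · 197. Then
  φ(394) = (2 − 1) · (197 − 1) = 1 · 196 = 196.

Final answer: Z/394Z has φ(394) = 196 units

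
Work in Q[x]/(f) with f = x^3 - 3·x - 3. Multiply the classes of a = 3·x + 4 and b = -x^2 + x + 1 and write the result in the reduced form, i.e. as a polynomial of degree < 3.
a · b ≡ -x^2 - 2·x - 5 (mod f(x))

First multiply in Q[x] without reducing: a · b = -3·x^3 - x^2 + 7·x + 4. Now divide by f(x) = x^3 - 3·x - 3, eliminating the leading term at each step:
  leading term -3·x^3: subtract (-3)·f(x) = -3·x^3 + 9·x + 9, leaving -x^2 - 2·x - 5
The degree is now < 3, so this is the remainder. Hence a · b ≡ -x^2 - 2·x - 5 in Q[x]/(f).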